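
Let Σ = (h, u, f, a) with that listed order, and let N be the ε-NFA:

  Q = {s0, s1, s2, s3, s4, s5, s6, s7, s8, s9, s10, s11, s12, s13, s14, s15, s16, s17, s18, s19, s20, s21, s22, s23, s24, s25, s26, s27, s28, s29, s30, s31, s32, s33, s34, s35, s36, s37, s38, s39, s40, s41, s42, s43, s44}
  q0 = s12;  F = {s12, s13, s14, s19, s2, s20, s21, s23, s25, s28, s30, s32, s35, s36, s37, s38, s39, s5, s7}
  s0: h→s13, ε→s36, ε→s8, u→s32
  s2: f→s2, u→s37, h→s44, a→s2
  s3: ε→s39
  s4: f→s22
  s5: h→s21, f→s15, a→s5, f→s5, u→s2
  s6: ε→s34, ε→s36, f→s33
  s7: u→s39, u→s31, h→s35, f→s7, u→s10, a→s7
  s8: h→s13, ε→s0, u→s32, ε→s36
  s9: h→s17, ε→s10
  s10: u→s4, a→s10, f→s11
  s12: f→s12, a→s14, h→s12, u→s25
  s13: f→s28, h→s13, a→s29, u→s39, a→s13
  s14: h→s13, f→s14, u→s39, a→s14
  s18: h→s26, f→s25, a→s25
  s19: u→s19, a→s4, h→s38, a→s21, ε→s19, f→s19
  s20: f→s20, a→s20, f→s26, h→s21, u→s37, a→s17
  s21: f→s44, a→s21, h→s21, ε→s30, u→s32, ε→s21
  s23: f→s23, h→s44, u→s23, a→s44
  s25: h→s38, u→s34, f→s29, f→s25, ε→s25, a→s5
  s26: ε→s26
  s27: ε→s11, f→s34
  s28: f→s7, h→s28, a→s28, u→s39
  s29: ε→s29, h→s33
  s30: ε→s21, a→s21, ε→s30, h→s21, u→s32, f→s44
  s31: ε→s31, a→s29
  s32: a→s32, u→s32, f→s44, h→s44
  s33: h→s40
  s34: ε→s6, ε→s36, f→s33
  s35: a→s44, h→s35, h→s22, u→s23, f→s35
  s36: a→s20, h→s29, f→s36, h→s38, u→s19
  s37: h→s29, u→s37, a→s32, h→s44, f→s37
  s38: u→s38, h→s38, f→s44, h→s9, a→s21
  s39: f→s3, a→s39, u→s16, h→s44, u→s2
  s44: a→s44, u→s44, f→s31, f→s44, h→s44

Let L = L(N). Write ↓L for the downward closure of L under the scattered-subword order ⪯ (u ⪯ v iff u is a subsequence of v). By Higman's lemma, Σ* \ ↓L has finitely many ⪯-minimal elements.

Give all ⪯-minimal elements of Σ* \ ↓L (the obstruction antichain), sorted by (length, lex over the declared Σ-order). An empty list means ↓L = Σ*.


|Q|=45, |F|=19, |δ|=132 (20 ε).
min D↑ (19 st, q0=0, F={8}): 0:h→0,u→1,f→0,a→2 1:h→3,u→4,f→1,a→5 2:h→6,u→7,f→2,a→2 3:h→3,u→3,f→8,a→9 4:h→3,u→10,f→4,a→11 5:h→9,u→12,f→5,a→5 6:h→6,u→7,f→13,a→6 7:h→8,u→12,f→7,a→7 8:h→8,u→8,f→8,a→8 9:h→9,u→14,f→8,a→9 10:h→3,u→10,f→10,a→9 11:h→9,u→15,f→11,a→11 12:h→8,u→15,f→12,a→12 13:h→13,u→7,f→16,a→13 14:h→8,u→14,f→8,a→14 15:h→8,u→15,f→15,a→14 16:h→17,u→7,f→16,a→16 17:h→17,u→18,f→17,a→8 18:h→8,u→18,f→18,a→8 (ε-aug+det+¬).
'uhf': |S_i|=[36, 30, 15, 7] end={s11,s22,s29,s31,s33,s40,s44} rej; 3/3 del acc.
'auh': N↓-sim [36, 28, 16, 5] end={s29,s31,s33,s40,s44} ∉↓L; 3/3 single-dels accept.
'uuuaf': |S_i|=[36, 30, 25, 18, 12, 7] end={s11,s22,s29,s31,s33,s40,s44} rej; 5/5 single-dels accept.
'ahffha': |S_i|=[36, 28, 22, 19, 18, 8, 5] end={s29,s31,s33,s40,s44} rej; 6/6 del acc.
4 words, ⪯-incomp.

A = [uhf, auh, uuuaf, ahffha].


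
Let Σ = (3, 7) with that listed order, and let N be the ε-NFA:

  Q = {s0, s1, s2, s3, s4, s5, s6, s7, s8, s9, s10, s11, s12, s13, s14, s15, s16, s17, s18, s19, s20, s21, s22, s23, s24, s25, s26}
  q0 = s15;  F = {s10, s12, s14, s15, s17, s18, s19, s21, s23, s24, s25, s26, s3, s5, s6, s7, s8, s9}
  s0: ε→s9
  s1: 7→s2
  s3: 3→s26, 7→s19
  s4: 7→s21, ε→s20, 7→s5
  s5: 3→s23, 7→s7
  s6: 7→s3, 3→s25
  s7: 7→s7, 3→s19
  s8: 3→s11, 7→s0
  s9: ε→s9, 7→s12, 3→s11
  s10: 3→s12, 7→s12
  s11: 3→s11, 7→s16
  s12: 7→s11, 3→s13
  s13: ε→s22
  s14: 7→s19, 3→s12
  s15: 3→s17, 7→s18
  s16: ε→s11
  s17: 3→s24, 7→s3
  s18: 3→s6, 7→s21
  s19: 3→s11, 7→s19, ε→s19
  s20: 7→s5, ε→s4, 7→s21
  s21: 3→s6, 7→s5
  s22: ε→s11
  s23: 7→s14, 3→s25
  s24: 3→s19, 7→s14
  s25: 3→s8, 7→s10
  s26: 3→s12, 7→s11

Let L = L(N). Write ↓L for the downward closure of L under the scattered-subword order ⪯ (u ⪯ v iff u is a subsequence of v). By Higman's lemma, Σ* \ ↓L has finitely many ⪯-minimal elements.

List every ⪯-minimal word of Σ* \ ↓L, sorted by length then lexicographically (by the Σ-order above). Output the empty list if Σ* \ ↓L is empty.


|Q|=27, |F|=18, |δ|=51 (8 ε).
min D↑ (19 st, q0=0, F={12}): 0:3→1,7→2 1:3→3,7→4 2:3→5,7→6 3:3→7,7→8 4:3→9,7→7 5:3→10,7→4 6:3→5,7→11 7:3→12,7→7 8:3→13,7→7 9:3→13,7→12 10:3→14,7→15 11:3→16,7→17 12:3→12,7→12 13:3→12,7→12 14:3→12,7→18 15:3→13,7→13 16:3→10,7→8 17:3→7,7→17 18:3→12,7→13 (ε-aug+det+¬).
'3333': run [23, 18, 14, 9, 4] end={s11,s13,s16,s22} — reject; 4/4 del acc.
'3737': |S_i|=[23, 18, 12, 6, 2] end={s11,s16} rej; 4/4 del acc.
'3773': |S_i|=[23, 18, 12, 6, 4] end={s11,s13,s16,s22} ∉↓L; 4/4 del acc.
'733777': |S_i|=[23, 20, 16, 11, 8, 5, 2] end={s11,s16} rej; 6/6 del acc.
'777733': |S_i|=[23, 20, 19, 17, 11, 6, 4] end={s11,s13,s16,s22} ∉↓L; 6/6 del acc.
5 obstructions.

A = [3333, 3737, 3773, 733777, 777733].


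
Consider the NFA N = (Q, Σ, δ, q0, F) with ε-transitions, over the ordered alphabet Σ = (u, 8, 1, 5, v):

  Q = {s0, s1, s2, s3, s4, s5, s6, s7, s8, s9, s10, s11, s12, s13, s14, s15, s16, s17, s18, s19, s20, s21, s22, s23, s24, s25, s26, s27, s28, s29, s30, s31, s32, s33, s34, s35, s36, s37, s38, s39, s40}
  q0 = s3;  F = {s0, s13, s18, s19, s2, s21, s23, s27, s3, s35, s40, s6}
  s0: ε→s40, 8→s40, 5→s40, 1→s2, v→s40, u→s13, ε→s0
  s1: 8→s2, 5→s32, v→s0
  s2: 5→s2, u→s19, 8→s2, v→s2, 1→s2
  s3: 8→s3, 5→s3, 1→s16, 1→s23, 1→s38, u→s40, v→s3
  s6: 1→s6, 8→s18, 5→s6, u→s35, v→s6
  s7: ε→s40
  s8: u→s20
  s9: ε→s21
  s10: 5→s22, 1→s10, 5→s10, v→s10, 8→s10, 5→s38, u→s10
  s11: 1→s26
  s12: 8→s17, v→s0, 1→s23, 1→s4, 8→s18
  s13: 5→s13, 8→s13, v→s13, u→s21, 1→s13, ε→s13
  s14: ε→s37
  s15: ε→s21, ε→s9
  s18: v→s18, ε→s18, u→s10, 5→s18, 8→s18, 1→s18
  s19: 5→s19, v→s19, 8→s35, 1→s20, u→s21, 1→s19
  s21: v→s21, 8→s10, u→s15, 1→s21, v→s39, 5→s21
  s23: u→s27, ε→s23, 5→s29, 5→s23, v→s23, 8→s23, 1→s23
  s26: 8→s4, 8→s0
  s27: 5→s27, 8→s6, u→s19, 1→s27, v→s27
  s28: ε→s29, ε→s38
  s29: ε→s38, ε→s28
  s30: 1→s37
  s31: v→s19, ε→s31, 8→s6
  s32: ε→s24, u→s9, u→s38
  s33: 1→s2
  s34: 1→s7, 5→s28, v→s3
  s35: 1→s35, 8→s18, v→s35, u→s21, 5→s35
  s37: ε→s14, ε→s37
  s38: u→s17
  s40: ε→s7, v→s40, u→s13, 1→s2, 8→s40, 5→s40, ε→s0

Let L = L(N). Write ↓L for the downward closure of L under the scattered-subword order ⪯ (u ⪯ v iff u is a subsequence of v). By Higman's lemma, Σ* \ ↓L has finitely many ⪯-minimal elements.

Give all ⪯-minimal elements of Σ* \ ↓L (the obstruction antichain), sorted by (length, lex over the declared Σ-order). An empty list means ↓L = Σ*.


|Q|=41, |F|=12, |δ|=114 (20 ε).
min D↑ (12 st, q0=0, F={9}): 0:u→1,8→0,1→2,5→0,v→0 1:u→3,8→1,1→4,5→1,v→1 2:u→5,8→2,1→2,5→2,v→2 3:u→6,8→3,1→3,5→3,v→3 4:u→7,8→4,1→4,5→4,v→4 5:u→7,8→8,1→5,5→5,v→5 6:u→6,8→9,1→6,5→6,v→6 7:u→6,8→10,1→7,5→7,v→7 8:u→10,8→11,1→8,5→8,v→8 9:u→9,8→9,1→9,5→9,v→9 10:u→6,8→11,1→10,5→10,v→10 11:u→9,8→11,1→11,5→11,v→11 [Hopcroft].
'uuu8': run [24, 19, 13, 8, 4] end={s10,s17,s22,s38} ∉↓L; 4/4 del acc.
'1u88u': |S_i|=[24, 20, 14, 11, 5, 4] end={s10,s17,s22,s38} ∉↓L; 5/5 deletions ∈↓L.
2 words, ⪯-incomp.

A = [uuu8, 1u88u].


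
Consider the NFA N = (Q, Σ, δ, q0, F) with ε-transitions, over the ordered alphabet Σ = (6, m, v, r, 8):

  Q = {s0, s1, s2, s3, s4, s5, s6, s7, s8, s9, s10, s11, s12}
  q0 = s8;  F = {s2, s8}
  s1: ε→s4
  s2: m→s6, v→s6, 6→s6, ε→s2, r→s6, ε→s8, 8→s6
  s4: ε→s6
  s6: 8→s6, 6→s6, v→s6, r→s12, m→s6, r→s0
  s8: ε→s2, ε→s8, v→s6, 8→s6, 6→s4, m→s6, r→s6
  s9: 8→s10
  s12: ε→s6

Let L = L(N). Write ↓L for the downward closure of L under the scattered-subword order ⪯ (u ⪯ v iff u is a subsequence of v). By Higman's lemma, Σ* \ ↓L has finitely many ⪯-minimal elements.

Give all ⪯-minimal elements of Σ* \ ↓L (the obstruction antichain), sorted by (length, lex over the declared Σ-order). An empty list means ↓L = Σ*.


A = [6, m, v, r, 8].

|Q|=13, |F|=2, |δ|=24 (7 ε).
min D↑ (2 st, q0=0, F={1}): 0:6→1,m→1,v→1,r→1,8→1 1:6→1,m→1,v→1,r→1,8→1 (ε-aug+det+¬).
'6': |S_i|=[6, 4] end={s0,s12,s4,s6} rej; 1/1 deletions ∈↓L.
'm': run [6, 3] end={s0,s12,s6} ∉↓L; 1/1 deletions ∈↓L.
'v': N↓-sim [6, 3] end={s0,s12,s6} rej; 1/1 single-dels accept.
'r': run [6, 3] end={s0,s12,s6} — reject; 1/1 deletions ∈↓L.
'8': N↓-sim [6, 3] end={s0,s12,s6} ∉↓L; 1/1 del acc.
5 words, ⪯-incomp.


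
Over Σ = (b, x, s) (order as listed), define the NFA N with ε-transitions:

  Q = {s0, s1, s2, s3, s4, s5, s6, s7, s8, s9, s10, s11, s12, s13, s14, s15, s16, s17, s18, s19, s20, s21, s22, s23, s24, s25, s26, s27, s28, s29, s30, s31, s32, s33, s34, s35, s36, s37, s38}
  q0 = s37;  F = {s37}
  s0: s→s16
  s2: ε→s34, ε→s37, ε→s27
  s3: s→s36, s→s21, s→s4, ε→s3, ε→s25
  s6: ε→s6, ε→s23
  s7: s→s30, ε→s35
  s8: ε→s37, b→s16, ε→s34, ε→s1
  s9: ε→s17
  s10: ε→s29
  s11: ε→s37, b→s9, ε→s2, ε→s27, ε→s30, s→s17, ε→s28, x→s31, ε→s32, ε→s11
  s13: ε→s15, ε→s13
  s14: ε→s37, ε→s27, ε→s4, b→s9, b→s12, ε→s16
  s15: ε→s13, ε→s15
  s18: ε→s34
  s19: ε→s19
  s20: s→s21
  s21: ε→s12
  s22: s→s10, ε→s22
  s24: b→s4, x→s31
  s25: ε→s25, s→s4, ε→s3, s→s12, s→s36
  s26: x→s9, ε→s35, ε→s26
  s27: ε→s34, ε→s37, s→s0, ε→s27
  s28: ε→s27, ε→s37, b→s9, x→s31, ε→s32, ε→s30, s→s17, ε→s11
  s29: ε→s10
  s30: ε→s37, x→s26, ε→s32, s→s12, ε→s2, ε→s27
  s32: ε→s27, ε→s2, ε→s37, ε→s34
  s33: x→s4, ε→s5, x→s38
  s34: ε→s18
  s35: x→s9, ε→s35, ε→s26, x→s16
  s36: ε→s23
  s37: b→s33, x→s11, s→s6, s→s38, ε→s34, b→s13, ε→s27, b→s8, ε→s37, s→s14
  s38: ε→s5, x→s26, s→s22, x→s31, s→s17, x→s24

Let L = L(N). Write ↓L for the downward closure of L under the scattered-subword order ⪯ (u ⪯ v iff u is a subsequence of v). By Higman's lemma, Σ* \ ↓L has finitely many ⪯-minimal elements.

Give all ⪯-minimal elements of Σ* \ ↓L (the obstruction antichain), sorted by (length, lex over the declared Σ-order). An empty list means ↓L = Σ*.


min(Σ*\↓L) = [].

|Q|=39, |F|=1, |δ|=103 (62 ε).
min D↑ (1 st, q0=0, F={}): 0:b→0,x→0,s→0.
L(D↑) = ∅ ⇒ ↓L = Σ*.


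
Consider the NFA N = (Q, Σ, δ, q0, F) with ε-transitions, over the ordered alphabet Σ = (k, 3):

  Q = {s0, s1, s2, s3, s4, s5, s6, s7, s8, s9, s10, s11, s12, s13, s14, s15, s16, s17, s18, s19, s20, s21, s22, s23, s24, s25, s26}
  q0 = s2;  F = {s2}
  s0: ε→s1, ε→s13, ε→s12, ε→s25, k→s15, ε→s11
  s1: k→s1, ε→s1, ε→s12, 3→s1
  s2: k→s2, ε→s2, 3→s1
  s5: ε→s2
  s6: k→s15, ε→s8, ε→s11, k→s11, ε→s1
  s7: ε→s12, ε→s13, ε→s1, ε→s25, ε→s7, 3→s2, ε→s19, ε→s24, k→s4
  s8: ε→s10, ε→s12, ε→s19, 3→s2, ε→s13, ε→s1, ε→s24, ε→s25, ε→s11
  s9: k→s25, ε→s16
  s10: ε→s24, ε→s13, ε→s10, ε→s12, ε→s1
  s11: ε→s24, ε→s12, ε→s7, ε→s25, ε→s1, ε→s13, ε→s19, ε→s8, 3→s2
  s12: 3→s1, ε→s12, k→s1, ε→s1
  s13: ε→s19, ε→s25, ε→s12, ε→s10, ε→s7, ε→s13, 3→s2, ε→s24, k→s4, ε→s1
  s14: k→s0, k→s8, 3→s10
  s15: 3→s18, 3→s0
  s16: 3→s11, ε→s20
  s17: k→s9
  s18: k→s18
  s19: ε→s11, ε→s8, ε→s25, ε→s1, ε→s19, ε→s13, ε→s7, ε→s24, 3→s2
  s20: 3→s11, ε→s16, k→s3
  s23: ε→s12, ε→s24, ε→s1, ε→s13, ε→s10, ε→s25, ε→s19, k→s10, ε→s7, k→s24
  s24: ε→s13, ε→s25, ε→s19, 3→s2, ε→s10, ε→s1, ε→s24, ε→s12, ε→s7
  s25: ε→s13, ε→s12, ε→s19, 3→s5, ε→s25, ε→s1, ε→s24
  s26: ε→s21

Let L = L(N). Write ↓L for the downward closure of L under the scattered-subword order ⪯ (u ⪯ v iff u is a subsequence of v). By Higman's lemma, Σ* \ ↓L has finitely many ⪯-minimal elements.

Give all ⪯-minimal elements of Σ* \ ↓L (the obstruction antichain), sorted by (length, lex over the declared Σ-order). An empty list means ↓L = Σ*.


A = [3].

|Q|=27, |F|=1, |δ|=115 (84 ε).
min D↑ (2 st, q0=0, F={1}): 0:k→0,3→1 1:k→1,3→1.
'3': N↓-sim [3, 2] end={s1,s12} ∉↓L; 1/1 deletions ∈↓L.
1 obstructions.


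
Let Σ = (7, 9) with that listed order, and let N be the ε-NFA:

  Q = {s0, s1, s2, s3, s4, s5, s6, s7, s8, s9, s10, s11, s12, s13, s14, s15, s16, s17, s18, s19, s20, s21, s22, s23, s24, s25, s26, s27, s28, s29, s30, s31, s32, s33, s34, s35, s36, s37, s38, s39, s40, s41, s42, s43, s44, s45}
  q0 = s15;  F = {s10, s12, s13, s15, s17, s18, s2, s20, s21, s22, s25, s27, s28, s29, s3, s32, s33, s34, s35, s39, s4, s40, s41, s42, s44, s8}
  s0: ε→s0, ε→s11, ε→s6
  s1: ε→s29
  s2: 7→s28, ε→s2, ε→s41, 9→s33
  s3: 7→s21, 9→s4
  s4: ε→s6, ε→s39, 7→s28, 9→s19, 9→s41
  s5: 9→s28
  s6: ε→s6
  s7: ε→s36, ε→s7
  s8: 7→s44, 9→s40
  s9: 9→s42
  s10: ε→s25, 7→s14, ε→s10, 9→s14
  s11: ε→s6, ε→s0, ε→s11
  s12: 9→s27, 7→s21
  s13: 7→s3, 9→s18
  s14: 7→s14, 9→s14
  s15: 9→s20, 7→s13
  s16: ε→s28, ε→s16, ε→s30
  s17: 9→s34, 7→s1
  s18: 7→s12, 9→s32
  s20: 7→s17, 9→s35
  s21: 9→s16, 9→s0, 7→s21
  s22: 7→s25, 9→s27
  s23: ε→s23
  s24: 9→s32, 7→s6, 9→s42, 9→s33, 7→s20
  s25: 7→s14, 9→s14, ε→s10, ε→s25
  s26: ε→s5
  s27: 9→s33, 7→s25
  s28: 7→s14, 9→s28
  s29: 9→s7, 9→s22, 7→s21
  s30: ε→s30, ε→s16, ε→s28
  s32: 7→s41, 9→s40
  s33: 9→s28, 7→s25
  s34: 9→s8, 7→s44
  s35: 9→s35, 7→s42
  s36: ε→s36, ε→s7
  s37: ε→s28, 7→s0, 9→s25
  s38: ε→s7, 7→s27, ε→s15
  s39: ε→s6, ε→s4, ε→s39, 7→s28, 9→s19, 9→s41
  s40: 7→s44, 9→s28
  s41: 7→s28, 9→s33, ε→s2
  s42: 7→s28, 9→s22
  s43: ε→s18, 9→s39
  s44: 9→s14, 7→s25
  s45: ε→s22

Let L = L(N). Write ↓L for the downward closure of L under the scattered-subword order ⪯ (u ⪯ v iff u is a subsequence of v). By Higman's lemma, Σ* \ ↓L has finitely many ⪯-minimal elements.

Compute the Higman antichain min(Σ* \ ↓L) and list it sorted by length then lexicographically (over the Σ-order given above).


|Q|=46, |F|=26, |δ|=106 (37 ε).
min D↑ (24 st, q0=0, F={21}): 0:7→1,9→2 1:7→3,9→4 2:7→5,9→6 3:7→7,9→8 4:7→9,9→10 5:7→11,9→12 6:7→13,9→6 7:7→7,9→14 8:7→14,9→15 9:7→7,9→16 10:7→15,9→17 11:7→7,9→18 12:7→19,9→20 13:7→14,9→18 14:7→21,9→14 15:7→14,9→22 16:7→23,9→22 17:7→19,9→14 18:7→23,9→16 19:7→23,9→21 20:7→19,9→17 21:7→21,9→21 22:7→23,9→14 23:7→21,9→21 [Hopcroft].
'77797': |S_i|=[36, 33, 25, 10, 7, 1] end={s14} rej; 5/5 single-dels accept.
'77977': |S_i|=[36, 33, 25, 19, 4, 1] end={s14} ∉↓L; 5/5 single-dels accept.
'97979': run [36, 33, 26, 18, 4, 1] end={s14} ∉↓L; 5/5 deletions ∈↓L.
'99777': |S_i|=[36, 33, 24, 11, 4, 1] end={s14} — reject; 5/5 single-dels accept.
'799979': |S_i|=[36, 33, 27, 18, 7, 4, 1] end={s14} rej; 6/6 single-dels accept.
'799997': run [36, 33, 27, 18, 7, 2, 1] end={s14} — reject; 6/6 del acc.
6 words, ⪯-incomp.

Antichain: [77797, 77977, 97979, 99777, 799979, 799997].


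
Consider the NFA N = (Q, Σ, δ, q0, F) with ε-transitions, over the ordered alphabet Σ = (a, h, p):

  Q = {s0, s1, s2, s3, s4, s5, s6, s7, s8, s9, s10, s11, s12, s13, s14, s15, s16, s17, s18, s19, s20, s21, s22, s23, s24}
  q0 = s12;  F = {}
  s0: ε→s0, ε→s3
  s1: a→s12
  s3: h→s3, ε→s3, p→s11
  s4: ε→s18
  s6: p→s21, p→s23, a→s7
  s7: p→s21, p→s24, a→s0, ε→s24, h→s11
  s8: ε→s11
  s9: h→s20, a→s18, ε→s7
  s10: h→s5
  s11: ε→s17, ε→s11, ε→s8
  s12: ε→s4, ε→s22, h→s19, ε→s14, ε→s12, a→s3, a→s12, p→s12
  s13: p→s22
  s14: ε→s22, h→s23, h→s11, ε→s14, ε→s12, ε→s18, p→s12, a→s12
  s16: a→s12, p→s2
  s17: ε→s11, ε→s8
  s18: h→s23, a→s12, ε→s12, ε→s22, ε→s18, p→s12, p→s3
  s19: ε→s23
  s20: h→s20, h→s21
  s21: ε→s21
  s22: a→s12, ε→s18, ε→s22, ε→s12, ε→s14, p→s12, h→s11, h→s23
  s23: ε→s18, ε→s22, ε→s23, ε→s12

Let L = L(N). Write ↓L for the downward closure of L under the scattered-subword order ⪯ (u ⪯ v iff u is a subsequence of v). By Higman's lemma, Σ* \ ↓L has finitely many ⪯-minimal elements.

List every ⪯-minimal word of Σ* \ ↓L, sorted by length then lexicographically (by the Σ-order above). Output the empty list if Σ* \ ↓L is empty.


|Q|=25, |F|=0, |δ|=67 (33 ε).
min D↑ (1 st, q0=0, F={0}): 0:a→0,h→0,p→0.
ε ∈ L(D↑) ⇒ ↓L = ∅.

min(Σ*\↓L) = [ε].


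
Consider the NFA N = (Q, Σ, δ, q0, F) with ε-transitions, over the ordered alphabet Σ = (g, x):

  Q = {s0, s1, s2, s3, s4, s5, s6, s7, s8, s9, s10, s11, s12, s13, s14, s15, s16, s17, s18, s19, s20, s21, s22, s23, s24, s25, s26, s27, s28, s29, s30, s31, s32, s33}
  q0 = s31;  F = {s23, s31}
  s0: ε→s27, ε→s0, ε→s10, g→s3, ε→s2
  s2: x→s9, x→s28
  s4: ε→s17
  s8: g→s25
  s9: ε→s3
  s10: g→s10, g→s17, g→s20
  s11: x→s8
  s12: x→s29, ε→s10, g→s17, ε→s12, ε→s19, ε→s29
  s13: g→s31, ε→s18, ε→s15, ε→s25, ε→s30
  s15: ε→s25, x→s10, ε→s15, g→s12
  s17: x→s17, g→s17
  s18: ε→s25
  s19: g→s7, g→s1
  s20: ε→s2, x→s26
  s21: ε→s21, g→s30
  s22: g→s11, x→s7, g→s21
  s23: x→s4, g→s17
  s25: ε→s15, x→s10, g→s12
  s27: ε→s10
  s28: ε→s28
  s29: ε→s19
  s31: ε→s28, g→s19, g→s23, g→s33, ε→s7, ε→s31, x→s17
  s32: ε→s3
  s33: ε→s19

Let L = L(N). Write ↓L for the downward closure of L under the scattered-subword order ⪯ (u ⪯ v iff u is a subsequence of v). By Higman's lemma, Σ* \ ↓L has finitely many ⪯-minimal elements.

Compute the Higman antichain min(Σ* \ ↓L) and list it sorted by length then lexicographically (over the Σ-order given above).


|Q|=34, |F|=2, |δ|=58 (28 ε).
min D↑ (3 st, q0=0, F={2}): 0:g→1,x→2 1:g→2,x→2 2:g→2,x→2 [Hopcroft].
'x': |S_i|=[9, 2] end={s17,s4} — reject; 1/1 deletions ∈↓L.
'gg': run [9, 7, 3] end={s1,s17,s7} ∉↓L; 2/2 del acc.
2 minimals (antichain).

min(Σ*\↓L) = [x, gg].


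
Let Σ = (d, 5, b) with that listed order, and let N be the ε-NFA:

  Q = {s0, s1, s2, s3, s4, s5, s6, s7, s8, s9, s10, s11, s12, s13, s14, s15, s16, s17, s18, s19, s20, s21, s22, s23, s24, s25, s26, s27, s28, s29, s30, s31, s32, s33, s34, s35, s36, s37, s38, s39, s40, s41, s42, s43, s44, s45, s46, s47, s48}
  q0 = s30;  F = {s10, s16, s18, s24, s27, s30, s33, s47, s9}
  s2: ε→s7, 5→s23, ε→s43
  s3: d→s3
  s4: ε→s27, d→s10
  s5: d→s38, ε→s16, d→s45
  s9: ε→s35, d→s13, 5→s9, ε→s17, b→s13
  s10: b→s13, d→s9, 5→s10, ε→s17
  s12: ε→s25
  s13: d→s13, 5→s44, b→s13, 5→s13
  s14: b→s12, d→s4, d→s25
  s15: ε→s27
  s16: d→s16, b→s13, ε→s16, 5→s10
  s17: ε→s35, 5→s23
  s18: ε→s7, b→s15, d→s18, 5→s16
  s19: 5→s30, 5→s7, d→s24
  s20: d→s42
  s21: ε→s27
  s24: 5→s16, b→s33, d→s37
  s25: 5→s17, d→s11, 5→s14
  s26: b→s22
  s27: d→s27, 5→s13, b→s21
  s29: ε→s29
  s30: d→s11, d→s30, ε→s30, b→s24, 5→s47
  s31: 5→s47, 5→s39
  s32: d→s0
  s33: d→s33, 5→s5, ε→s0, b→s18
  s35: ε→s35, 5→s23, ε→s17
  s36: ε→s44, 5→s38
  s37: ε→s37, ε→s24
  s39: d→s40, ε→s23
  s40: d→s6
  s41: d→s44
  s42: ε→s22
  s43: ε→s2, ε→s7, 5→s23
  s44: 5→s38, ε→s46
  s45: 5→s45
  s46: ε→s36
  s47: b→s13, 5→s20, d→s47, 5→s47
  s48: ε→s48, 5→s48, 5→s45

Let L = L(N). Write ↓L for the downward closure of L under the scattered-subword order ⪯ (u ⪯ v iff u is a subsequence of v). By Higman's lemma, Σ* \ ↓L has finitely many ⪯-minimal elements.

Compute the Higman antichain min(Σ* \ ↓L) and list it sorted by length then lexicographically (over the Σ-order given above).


Antichain: [5b, b55dd, bbbb5].

|Q|=49, |F|=9, |δ|=91 (28 ε).
min D↑ (10 st, q0=0, F={3}): 0:d→0,5→1,b→2 1:d→1,5→1,b→3 2:d→2,5→4,b→5 3:d→3,5→3,b→3 4:d→4,5→6,b→3 5:d→5,5→4,b→7 6:d→8,5→6,b→3 7:d→7,5→4,b→9 8:d→3,5→8,b→3 9:d→9,5→3,b→9 [Hopcroft].
'5b': |S_i|=[28, 17, 5] end={s13,s36,s38,s44,s46} rej; 2/2 del acc.
'b55dd': N↓-sim [28, 22, 13, 11, 9, 5] end={s13,s36,s38,s44,s46} — reject; 5/5 single-dels accept.
'bbbb5': N↓-sim [28, 22, 20, 16, 8, 5] end={s13,s36,s38,s44,s46} — reject; 5/5 del acc.
3 minimals (antichain).


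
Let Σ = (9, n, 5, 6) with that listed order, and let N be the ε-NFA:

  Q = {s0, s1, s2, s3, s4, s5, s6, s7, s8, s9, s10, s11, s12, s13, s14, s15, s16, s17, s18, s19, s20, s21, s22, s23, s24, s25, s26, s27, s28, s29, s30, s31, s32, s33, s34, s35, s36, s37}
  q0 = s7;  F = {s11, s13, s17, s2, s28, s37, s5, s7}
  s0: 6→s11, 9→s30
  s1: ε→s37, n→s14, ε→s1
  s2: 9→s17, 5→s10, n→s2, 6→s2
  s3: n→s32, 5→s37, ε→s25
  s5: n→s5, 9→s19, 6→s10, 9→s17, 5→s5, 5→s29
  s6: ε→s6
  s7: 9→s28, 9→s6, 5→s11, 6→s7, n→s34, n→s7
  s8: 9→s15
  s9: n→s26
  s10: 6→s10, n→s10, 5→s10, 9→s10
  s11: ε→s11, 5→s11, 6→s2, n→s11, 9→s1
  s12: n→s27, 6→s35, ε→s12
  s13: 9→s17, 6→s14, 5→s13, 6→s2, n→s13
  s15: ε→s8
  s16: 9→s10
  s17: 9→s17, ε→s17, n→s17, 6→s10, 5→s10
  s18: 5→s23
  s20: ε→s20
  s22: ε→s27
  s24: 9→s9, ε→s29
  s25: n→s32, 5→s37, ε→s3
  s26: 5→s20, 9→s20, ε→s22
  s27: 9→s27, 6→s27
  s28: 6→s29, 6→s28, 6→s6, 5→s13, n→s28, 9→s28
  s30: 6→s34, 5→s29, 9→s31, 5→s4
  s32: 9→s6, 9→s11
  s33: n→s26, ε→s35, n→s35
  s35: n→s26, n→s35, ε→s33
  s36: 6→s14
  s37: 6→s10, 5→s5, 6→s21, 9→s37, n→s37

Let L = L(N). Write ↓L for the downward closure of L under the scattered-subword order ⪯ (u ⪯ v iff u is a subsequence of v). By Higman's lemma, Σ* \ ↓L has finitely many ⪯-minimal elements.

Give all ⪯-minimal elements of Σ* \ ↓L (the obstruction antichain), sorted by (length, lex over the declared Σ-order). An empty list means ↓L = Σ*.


|Q|=38, |F|=8, |δ|=88 (15 ε).
min D↑ (9 st, q0=0, F={8}): 0:9→1,n→0,5→2,6→0 1:9→1,n→1,5→3,6→1 2:9→4,n→2,5→2,6→5 3:9→6,n→3,5→3,6→5 4:9→4,n→4,5→7,6→8 5:9→6,n→5,5→8,6→5 6:9→6,n→6,5→8,6→8 7:9→6,n→7,5→7,6→8 8:9→8,n→8,5→8,6→8 [Hopcroft].
'596': N↓-sim [16, 12, 9, 2] end={s10,s21} — reject; 3/3 deletions ∈↓L.
'565': |S_i|=[16, 12, 5, 1] end={s10} rej; 3/3 deletions ∈↓L.
'9595': run [16, 13, 8, 3, 1] end={s10} rej; 4/4 del acc.
3 minimals (antichain).

A = [596, 565, 9595].


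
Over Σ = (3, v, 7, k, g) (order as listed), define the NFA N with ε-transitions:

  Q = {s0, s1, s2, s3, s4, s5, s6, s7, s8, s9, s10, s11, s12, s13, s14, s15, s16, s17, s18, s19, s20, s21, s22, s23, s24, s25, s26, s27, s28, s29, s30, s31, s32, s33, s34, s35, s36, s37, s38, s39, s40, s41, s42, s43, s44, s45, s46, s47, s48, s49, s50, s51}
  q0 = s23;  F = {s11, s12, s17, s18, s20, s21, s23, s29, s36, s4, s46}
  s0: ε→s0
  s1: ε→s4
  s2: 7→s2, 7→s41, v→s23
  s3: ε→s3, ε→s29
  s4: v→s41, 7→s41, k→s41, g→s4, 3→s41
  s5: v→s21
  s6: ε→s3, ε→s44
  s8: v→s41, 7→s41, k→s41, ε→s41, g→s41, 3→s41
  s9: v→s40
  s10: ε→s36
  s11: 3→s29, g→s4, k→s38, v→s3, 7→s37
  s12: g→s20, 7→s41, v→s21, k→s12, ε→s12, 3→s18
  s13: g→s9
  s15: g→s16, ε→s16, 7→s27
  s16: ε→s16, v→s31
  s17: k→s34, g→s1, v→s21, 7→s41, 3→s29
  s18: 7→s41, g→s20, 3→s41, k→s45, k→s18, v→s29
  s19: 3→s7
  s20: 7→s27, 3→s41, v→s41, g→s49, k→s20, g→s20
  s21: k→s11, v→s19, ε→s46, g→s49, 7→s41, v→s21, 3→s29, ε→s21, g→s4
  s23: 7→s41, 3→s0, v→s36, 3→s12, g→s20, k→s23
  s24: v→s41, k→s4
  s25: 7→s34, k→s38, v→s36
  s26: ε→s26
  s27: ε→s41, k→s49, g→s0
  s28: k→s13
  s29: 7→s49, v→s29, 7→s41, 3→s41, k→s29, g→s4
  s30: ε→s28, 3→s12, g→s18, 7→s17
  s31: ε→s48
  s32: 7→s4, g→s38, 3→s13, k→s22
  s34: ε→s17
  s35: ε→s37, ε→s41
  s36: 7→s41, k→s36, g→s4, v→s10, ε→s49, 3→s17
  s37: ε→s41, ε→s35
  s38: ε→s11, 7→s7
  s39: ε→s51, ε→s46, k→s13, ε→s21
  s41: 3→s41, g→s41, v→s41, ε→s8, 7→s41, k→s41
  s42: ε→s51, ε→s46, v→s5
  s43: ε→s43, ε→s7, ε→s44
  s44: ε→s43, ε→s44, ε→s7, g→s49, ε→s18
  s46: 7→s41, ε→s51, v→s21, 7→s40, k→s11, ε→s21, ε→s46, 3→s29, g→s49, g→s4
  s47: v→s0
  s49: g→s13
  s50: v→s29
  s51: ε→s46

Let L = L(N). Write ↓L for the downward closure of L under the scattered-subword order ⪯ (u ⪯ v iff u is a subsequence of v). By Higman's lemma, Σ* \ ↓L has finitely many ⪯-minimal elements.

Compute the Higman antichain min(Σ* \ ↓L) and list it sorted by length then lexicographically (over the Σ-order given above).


min(Σ*\↓L) = [7, g3, gv, 333, vgk, 3vkv3].

|Q|=52, |F|=11, |δ|=146 (41 ε).
min D↑ (11 st, q0=0, F={3}): 0:3→1,v→2,7→3,k→0,g→4 1:3→5,v→6,7→3,k→1,g→4 2:3→7,v→2,7→3,k→2,g→8 3:3→3,v→3,7→3,k→3,g→3 4:3→3,v→3,7→3,k→4,g→4 5:3→3,v→9,7→3,k→5,g→4 6:3→9,v→6,7→3,k→10,g→8 7:3→9,v→6,7→3,k→7,g→8 8:3→3,v→3,7→3,k→3,g→8 9:3→3,v→9,7→3,k→9,g→8 10:3→9,v→9,7→3,k→10,g→8 [Hopcroft].
'7': run [30, 11] end={s0,s13,s27,s35,s37,s40,s41,s49,s7,s8,s9} — reject; 1/1 single-dels accept.
'g3': |S_i|=[30, 11, 2] end={s41,s8} — reject; 2/2 del acc.
'gv': run [30, 11, 3] end={s40,s41,s8} — reject; 2/2 single-dels accept.
'333': |S_i|=[30, 27, 14, 2] end={s41,s8} ∉↓L; 3/3 single-dels accept.
'vgk': |S_i|=[30, 23, 8, 2] end={s41,s8} ∉↓L; 3/3 single-dels accept.
'3vkv3': |S_i|=[30, 27, 18, 14, 9, 2] end={s41,s8} — reject; 5/5 deletions ∈↓L.
6 minimals (antichain).


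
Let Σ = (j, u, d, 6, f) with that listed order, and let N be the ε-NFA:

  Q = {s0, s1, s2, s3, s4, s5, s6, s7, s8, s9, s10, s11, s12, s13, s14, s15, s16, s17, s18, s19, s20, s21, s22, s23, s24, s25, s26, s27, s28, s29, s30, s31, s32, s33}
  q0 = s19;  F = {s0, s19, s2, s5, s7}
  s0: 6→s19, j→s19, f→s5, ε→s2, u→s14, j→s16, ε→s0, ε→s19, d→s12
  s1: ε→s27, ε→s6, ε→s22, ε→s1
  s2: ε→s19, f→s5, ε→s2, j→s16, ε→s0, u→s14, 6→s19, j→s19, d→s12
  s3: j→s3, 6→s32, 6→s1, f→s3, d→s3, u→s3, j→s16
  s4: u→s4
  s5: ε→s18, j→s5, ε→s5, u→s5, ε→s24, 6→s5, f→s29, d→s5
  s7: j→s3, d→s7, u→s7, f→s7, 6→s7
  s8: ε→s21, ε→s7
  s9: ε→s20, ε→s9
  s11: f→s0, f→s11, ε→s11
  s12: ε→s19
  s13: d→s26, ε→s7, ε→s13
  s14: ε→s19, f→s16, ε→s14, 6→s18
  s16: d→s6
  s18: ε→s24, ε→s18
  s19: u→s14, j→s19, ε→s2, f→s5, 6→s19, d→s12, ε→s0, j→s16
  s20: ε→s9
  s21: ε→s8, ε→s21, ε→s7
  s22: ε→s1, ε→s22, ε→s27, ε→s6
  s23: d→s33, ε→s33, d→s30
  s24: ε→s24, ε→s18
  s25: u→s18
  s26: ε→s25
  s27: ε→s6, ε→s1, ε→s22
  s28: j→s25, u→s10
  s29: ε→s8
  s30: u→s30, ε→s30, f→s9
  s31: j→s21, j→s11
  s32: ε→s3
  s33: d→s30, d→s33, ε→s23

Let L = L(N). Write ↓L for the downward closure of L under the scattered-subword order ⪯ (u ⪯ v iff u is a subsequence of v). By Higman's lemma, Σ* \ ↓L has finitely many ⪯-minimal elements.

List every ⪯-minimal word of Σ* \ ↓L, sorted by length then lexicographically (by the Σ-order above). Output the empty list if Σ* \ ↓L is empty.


Antichain: [ffj].

|Q|=34, |F|=5, |δ|=99 (46 ε).
min D↑ (4 st, q0=0, F={3}): 0:j→0,u→0,d→0,6→0,f→1 1:j→1,u→1,d→1,6→1,f→2 2:j→3,u→2,d→2,6→2,f→2 3:j→3,u→3,d→3,6→3,f→3 [Hopcroft].
'ffj': |S_i|=[19, 14, 11, 7] end={s1,s16,s22,s27,s3,s32,s6} — reject; 3/3 del acc.
1 obstructions.


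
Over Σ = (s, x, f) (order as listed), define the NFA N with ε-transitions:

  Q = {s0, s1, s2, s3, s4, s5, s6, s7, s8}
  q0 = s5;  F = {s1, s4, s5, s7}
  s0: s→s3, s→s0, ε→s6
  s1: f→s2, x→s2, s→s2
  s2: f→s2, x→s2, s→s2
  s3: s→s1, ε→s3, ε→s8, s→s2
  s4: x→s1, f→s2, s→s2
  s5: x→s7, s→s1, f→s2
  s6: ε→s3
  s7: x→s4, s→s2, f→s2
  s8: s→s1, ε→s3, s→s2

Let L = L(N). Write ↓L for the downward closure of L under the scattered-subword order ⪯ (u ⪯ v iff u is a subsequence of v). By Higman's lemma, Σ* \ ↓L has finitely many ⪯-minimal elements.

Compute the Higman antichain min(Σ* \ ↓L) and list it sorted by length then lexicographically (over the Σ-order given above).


|Q|=9, |F|=4, |δ|=26 (5 ε).
min D↑ (5 st, q0=0, F={3}): 0:s→1,x→2,f→3 1:s→3,x→3,f→3 2:s→3,x→4,f→3 3:s→3,x→3,f→3 4:s→3,x→1,f→3 (ε-aug+det+¬).
'f': N↓-sim [5, 1] end={s2} ∉↓L; 1/1 deletions ∈↓L.
'ss': |S_i|=[5, 2, 1] end={s2} — reject; 2/2 del acc.
'sx': |S_i|=[5, 2, 1] end={s2} rej; 2/2 single-dels accept.
'xs': |S_i|=[5, 4, 1] end={s2} — reject; 2/2 del acc.
'xxxx': run [5, 4, 3, 2, 1] end={s2} — reject; 4/4 del acc.
5 obstructions.

Antichain: [f, ss, sx, xs, xxxx].


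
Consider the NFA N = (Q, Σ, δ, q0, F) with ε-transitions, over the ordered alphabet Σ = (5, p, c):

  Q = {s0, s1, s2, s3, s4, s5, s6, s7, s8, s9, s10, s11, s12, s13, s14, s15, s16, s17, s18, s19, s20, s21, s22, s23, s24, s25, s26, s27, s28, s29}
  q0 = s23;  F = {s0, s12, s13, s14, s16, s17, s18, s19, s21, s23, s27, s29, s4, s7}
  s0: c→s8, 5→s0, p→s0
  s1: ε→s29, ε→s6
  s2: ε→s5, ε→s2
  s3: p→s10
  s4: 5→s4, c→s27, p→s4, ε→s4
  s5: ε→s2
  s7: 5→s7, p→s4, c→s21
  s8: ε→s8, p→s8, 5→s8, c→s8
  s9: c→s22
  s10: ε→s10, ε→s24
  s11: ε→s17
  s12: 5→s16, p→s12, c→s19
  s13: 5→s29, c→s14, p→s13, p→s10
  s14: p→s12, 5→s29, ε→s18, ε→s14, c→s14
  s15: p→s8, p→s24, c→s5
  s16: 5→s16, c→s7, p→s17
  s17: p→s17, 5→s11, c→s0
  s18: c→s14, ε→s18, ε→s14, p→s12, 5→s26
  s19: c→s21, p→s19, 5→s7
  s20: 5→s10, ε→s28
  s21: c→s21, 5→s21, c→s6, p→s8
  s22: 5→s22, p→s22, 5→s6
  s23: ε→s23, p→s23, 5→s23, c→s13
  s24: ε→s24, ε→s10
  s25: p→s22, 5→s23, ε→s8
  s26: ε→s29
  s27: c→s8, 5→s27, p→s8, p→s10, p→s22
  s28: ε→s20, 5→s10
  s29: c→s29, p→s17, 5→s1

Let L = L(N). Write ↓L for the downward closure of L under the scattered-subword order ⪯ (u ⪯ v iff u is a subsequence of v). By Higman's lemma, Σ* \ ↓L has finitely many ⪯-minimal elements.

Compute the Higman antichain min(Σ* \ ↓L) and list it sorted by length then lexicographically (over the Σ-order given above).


Antichain: [c5pcc, ccpccp].

|Q|=30, |F|=14, |δ|=82 (21 ε).
min D↑ (14 st, q0=0, F={9}): 0:5→0,p→0,c→1 1:5→2,p→1,c→3 2:5→2,p→4,c→2 3:5→2,p→5,c→3 4:5→4,p→4,c→6 5:5→7,p→5,c→8 6:5→6,p→6,c→9 7:5→7,p→4,c→10 8:5→10,p→8,c→11 9:5→9,p→9,c→9 10:5→10,p→12,c→11 11:5→11,p→9,c→11 12:5→12,p→12,c→13 13:5→13,p→9,c→9.
'c5pcc': |S_i|=[22, 21, 16, 10, 7, 1] end={s8} ∉↓L; 5/5 deletions ∈↓L.
'ccpccp': run [22, 21, 20, 15, 11, 7, 5] end={s10,s22,s24,s6,s8} rej; 6/6 deletions ∈↓L.
2 words, ⪯-incomp.


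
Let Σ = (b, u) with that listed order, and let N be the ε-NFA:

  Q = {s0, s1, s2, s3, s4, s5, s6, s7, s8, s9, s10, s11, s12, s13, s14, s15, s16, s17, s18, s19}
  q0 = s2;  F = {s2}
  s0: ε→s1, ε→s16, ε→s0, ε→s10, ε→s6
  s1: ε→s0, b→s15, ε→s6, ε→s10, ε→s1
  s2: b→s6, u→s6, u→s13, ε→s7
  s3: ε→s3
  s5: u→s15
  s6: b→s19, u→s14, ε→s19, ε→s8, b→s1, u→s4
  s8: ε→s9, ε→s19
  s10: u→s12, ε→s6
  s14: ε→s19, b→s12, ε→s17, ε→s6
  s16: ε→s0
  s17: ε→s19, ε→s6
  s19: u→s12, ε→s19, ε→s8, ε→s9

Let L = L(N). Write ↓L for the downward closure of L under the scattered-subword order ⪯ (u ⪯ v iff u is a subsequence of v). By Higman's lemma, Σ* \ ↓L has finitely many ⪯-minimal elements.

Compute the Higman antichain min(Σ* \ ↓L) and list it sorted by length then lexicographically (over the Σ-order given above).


min(Σ*\↓L) = [b, u].

|Q|=20, |F|=1, |δ|=37 (25 ε).
min D↑ (2 st, q0=0, F={1}): 0:b→1,u→1 1:b→1,u→1 (ε-aug+det+¬).
'b': N↓-sim [16, 13] end={s0,s1,s10,s12,s14,s15,s16,s17,s19,s4,s6,s8,…} ∉↓L; 1/1 deletions ∈↓L.
'u': N↓-sim [16, 14] end={s0,s1,s10,s12,s13,s14,s15,s16,s17,s19,s4,s6,…} — reject; 1/1 del acc.
2 minimals (antichain).


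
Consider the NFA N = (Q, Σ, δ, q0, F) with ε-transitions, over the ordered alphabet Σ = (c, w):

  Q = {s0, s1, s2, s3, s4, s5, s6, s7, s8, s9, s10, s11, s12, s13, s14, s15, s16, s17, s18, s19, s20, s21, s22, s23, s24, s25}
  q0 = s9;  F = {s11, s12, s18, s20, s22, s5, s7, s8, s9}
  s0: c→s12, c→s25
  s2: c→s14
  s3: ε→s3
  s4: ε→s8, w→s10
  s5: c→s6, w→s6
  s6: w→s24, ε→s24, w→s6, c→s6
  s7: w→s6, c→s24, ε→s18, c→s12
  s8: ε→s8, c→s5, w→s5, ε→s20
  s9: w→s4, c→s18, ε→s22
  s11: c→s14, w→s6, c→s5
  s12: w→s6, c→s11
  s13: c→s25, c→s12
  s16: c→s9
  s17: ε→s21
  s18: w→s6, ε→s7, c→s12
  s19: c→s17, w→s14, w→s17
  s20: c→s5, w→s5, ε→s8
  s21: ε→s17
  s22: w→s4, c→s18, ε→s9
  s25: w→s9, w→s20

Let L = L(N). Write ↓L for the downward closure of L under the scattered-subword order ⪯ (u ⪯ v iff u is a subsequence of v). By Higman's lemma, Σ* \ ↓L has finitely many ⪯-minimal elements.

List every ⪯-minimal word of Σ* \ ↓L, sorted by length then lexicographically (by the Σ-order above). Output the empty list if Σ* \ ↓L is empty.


|Q|=26, |F|=9, |δ|=47 (12 ε).
min D↑ (7 st, q0=0, F={4}): 0:c→1,w→2 1:c→3,w→4 2:c→5,w→5 3:c→6,w→4 4:c→4,w→4 5:c→4,w→4 6:c→5,w→4.
'cw': N↓-sim [14, 8, 2] end={s24,s6} ∉↓L; 2/2 deletions ∈↓L.
'wcc': N↓-sim [14, 7, 3, 2] end={s24,s6} — reject; 3/3 single-dels accept.
'wwc': run [14, 7, 4, 2] end={s24,s6} ∉↓L; 3/3 deletions ∈↓L.
'www': |S_i|=[14, 7, 4, 2] end={s24,s6} rej; 3/3 single-dels accept.
'ccccc': N↓-sim [14, 8, 6, 5, 4, 2] end={s24,s6} — reject; 5/5 del acc.
5 words, ⪯-incomp.

min(Σ*\↓L) = [cw, wcc, wwc, www, ccccc].


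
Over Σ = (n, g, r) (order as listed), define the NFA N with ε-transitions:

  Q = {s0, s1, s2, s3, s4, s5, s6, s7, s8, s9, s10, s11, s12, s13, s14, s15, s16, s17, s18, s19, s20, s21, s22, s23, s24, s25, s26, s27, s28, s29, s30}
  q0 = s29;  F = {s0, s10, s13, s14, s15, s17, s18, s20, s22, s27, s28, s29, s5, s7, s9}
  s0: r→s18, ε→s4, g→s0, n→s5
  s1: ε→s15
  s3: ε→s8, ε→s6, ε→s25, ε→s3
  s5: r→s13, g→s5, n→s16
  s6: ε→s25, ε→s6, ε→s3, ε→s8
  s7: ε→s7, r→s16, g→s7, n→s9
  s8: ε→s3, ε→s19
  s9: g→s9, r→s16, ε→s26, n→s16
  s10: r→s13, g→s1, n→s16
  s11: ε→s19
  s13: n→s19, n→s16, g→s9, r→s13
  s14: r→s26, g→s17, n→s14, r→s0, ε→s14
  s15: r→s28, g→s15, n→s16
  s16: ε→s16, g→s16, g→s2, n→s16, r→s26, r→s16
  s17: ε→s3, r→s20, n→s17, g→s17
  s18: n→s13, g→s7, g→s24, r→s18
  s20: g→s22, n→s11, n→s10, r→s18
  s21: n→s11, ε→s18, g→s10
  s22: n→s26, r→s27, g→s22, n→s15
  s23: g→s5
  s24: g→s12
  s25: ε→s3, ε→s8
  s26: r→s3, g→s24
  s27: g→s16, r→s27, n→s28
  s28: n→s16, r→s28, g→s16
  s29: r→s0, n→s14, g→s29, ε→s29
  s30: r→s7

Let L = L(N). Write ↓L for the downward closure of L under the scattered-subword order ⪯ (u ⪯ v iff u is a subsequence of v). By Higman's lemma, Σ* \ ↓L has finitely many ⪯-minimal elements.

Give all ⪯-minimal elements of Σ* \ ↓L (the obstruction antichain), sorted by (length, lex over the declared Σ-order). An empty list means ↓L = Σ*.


|Q|=31, |F|=15, |δ|=84 (22 ε).
min D↑ (16 st, q0=0, F={7}): 0:n→1,g→0,r→2 1:n→1,g→3,r→2 2:n→4,g→2,r→5 3:n→3,g→3,r→6 4:n→7,g→4,r→8 5:n→8,g→9,r→5 6:n→10,g→11,r→5 7:n→7,g→7,r→7 8:n→7,g→12,r→8 9:n→12,g→9,r→7 10:n→7,g→13,r→8 11:n→13,g→11,r→14 12:n→7,g→12,r→7 13:n→7,g→13,r→15 14:n→15,g→7,r→14 15:n→7,g→7,r→15.
'rnn': |S_i|=[28, 25, 18, 10] end={s12,s16,s19,s2,s24,s25,s26,s3,s6,s8} ∉↓L; 3/3 del acc.
'rrgr': run [28, 25, 16, 12, 10] end={s12,s16,s19,s2,s24,s25,s26,s3,s6,s8} rej; 4/4 deletions ∈↓L.
'ngrgrg': |S_i|=[28, 27, 26, 22, 17, 12, 10] end={s12,s16,s19,s2,s24,s25,s26,s3,s6,s8} — reject; 6/6 del acc.
3 obstructions.

A = [rnn, rrgr, ngrgrg].


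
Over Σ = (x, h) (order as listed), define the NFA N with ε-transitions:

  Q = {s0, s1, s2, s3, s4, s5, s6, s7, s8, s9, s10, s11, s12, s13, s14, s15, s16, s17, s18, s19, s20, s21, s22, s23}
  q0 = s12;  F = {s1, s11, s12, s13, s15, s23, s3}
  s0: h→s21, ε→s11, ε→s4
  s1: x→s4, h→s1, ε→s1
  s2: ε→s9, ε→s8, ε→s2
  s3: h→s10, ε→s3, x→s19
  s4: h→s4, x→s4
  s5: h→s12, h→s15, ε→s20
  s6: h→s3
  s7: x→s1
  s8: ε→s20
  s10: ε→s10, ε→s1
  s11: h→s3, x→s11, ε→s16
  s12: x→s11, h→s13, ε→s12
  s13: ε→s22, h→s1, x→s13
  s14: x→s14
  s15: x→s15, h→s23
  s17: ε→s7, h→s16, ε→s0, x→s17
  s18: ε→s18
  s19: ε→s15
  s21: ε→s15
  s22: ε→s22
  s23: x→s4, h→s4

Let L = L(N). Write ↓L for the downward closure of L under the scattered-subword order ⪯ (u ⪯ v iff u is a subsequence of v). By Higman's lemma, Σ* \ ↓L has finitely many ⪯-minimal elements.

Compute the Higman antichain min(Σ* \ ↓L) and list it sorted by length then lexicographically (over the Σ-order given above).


|Q|=24, |F|=7, |δ|=44 (20 ε).
min D↑ (8 st, q0=0, F={6}): 0:x→1,h→2 1:x→1,h→3 2:x→2,h→4 3:x→5,h→4 4:x→6,h→4 5:x→5,h→7 6:x→6,h→6 7:x→6,h→6.
'hhx': |S_i|=[12, 9, 4, 1] end={s4} ∉↓L; 3/3 single-dels accept.
'xhxhh': run [12, 11, 7, 4, 2, 1] end={s4} ∉↓L; 5/5 deletions ∈↓L.
2 minimals (antichain).

min(Σ*\↓L) = [hhx, xhxhh].


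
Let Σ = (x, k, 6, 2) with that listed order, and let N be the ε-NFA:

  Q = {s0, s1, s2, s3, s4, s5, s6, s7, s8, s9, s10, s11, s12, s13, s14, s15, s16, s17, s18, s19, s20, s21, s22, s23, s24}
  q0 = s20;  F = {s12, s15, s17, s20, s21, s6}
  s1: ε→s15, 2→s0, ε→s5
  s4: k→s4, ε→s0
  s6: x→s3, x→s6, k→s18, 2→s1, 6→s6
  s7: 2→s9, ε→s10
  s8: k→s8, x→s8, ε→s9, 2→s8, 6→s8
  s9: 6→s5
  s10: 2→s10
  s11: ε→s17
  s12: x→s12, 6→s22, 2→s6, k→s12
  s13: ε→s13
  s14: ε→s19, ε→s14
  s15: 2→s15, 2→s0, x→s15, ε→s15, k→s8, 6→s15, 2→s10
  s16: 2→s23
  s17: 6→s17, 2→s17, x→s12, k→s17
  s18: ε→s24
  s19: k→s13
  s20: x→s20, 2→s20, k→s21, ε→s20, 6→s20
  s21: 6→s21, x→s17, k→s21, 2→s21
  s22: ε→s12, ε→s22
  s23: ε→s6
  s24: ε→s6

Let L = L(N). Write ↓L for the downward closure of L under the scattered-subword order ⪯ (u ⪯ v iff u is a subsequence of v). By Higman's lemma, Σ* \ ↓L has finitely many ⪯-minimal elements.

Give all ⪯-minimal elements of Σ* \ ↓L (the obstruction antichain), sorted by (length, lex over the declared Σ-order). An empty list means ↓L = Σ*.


min(Σ*\↓L) = [kxx22k].

|Q|=25, |F|=6, |δ|=54 (16 ε).
min D↑ (7 st, q0=0, F={6}): 0:x→0,k→1,6→0,2→0 1:x→2,k→1,6→1,2→1 2:x→3,k→2,6→2,2→2 3:x→3,k→3,6→3,2→4 4:x→4,k→4,6→4,2→5 5:x→5,k→6,6→5,2→5 6:x→6,k→6,6→6,2→6.
'kxx22k': N↓-sim [16, 15, 14, 13, 11, 7, 3] end={s5,s8,s9} ∉↓L; 6/6 single-dels accept.
1 minimals (antichain).
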